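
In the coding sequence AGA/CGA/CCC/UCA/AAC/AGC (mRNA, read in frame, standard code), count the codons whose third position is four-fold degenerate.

Codon 1 AGA (Arg): third position 2-fold.
Codon 2 CGA (Arg): third position 4-fold.
Codon 3 CCC (Pro): third position 4-fold.
Codon 4 UCA (Ser): third position 4-fold.
Codon 5 AAC (Asn): third position 2-fold.
Codon 6 AGC (Ser): third position 2-fold.
Four-fold degenerate third positions: 3.

3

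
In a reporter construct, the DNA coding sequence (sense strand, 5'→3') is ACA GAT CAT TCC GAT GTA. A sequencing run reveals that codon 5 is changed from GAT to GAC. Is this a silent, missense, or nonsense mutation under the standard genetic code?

Position 15 falls in codon 5: GAT → Asp.
After the substitution the codon is GAC → Asp.
Both encode Asp, so the change is synonymous.

silent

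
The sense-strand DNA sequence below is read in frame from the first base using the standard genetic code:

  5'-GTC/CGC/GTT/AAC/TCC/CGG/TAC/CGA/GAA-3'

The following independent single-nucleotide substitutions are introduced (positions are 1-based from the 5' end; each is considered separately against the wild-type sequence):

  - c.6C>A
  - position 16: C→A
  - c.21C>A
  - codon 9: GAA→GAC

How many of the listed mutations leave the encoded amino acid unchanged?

Codon 2: CGC (Arg) → CGA (Arg) — synonymous.
Codon 6: CGG (Arg) → AGG (Arg) — synonymous.
Codon 7: TAC (Tyr) → TAA (Stop) — nonsense.
Codon 9: GAA (Glu) → GAC (Asp) — missense.
Synonymous: 2 of 4.

2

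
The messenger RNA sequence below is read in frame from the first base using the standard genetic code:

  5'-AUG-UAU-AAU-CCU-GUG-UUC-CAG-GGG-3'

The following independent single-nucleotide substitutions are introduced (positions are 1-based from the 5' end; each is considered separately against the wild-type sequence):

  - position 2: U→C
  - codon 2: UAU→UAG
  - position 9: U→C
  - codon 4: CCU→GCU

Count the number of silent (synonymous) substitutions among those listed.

Codon 1: AUG (Met) → ACG (Thr) — missense.
Codon 2: UAU (Tyr) → UAG (Stop) — nonsense.
Codon 3: AAU (Asn) → AAC (Asn) — synonymous.
Codon 4: CCU (Pro) → GCU (Ala) — missense.
Synonymous: 1 of 4.

1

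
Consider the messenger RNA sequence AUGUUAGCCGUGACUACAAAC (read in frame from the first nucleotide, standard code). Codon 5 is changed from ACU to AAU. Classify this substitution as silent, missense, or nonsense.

missense

Position 14 falls in codon 5: ACU → Thr.
After the substitution the codon is AAU → Asn.
Thr ≠ Asn, so this is a missense mutation.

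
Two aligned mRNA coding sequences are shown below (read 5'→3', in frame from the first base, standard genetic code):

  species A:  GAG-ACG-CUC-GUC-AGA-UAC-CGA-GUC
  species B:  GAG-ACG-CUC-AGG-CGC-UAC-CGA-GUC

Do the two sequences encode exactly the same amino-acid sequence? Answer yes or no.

Codon 1: GAG Glu / GAG Glu — identical.
Codon 2: ACG Thr / ACG Thr — identical.
Codon 3: CUC Leu / CUC Leu — identical.
Codon 4: GUC Val / AGG Arg — nonsynonymous.
Codon 5: AGA Arg / CGC Arg — synonymous.
Codon 6: UAC Tyr / UAC Tyr — identical.
Codon 7: CGA Arg / CGA Arg — identical.
Codon 8: GUC Val / GUC Val — identical.
Nonsynonymous differences: 1 → different protein.

no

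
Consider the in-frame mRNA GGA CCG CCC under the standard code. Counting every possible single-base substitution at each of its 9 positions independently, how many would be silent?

Codon 1 (GGA, Gly): 3 synonymous substitutions.
Codon 2 (CCG, Pro): 3 synonymous substitutions.
Codon 3 (CCC, Pro): 3 synonymous substitutions.
Total: 3 + 3 + 3 = 9.

9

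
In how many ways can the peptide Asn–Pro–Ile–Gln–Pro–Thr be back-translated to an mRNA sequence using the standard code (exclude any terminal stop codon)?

768

Asn: 2 codons.
Pro: 4 codons.
Ile: 3 codons.
Gln: 2 codons.
Pro: 4 codons.
Thr: 4 codons.
2 × 4 × 3 × 2 × 4 × 4 = 768.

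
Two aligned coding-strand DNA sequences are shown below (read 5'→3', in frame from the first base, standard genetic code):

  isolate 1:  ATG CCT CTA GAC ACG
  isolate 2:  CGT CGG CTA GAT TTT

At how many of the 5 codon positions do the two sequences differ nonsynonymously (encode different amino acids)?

Codon 1: ATG Met / CGT Arg — nonsynonymous.
Codon 2: CCT Pro / CGG Arg — nonsynonymous.
Codon 3: CTA Leu / CTA Leu — identical.
Codon 4: GAC Asp / GAT Asp — synonymous.
Codon 5: ACG Thr / TTT Phe — nonsynonymous.
Nonsynonymous differences: 3.

3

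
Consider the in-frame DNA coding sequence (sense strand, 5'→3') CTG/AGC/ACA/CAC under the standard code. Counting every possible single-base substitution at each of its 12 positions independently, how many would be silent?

Codon 1 (CTG, Leu): 4 synonymous substitutions.
Codon 2 (AGC, Ser): 1 synonymous substitution.
Codon 3 (ACA, Thr): 3 synonymous substitutions.
Codon 4 (CAC, His): 1 synonymous substitution.
Total: 4 + 1 + 3 + 1 = 9.

9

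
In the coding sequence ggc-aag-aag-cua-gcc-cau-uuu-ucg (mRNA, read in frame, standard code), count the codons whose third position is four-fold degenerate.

Codon 1 GGC (Gly): third position 4-fold.
Codon 2 AAG (Lys): third position 2-fold.
Codon 3 AAG (Lys): third position 2-fold.
Codon 4 CUA (Leu): third position 4-fold.
Codon 5 GCC (Ala): third position 4-fold.
Codon 6 CAU (His): third position 2-fold.
Codon 7 UUU (Phe): third position 2-fold.
Codon 8 UCG (Ser): third position 4-fold.
Four-fold degenerate third positions: 4.

4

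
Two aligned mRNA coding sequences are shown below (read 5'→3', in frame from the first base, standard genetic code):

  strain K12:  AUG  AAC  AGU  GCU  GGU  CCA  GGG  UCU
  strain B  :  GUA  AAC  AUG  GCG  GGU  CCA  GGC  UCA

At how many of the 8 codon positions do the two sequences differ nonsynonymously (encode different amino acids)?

2

Codon 1: AUG Met / GUA Val — nonsynonymous.
Codon 2: AAC Asn / AAC Asn — identical.
Codon 3: AGU Ser / AUG Met — nonsynonymous.
Codon 4: GCU Ala / GCG Ala — synonymous.
Codon 5: GGU Gly / GGU Gly — identical.
Codon 6: CCA Pro / CCA Pro — identical.
Codon 7: GGG Gly / GGC Gly — synonymous.
Codon 8: UCU Ser / UCA Ser — synonymous.
Nonsynonymous differences: 2.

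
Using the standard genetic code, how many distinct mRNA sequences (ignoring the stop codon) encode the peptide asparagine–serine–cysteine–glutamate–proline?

Asn: 2 codons.
Ser: 6 codons.
Cys: 2 codons.
Glu: 2 codons.
Pro: 4 codons.
2 × 6 × 2 × 2 × 4 = 192.

192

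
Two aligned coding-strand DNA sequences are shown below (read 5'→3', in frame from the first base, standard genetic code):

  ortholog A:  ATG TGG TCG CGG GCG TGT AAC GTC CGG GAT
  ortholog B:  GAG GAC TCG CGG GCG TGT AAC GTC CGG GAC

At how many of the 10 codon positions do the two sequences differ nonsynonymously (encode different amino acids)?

Codon 1: ATG Met / GAG Glu — nonsynonymous.
Codon 2: TGG Trp / GAC Asp — nonsynonymous.
Codon 3: TCG Ser / TCG Ser — identical.
Codon 4: CGG Arg / CGG Arg — identical.
Codon 5: GCG Ala / GCG Ala — identical.
Codon 6: TGT Cys / TGT Cys — identical.
Codon 7: AAC Asn / AAC Asn — identical.
Codon 8: GTC Val / GTC Val — identical.
Codon 9: CGG Arg / CGG Arg — identical.
Codon 10: GAT Asp / GAC Asp — synonymous.
Nonsynonymous differences: 2.

2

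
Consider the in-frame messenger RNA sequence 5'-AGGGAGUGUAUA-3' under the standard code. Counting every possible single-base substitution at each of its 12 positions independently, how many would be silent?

Codon 1 (AGG, Arg): 2 synonymous substitutions.
Codon 2 (GAG, Glu): 1 synonymous substitution.
Codon 3 (UGU, Cys): 1 synonymous substitution.
Codon 4 (AUA, Ile): 2 synonymous substitutions.
Total: 2 + 1 + 1 + 2 = 6.

6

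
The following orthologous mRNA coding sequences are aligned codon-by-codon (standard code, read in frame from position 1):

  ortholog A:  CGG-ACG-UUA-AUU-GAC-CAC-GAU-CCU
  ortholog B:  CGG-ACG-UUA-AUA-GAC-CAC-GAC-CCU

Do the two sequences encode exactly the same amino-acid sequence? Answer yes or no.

yes

Codon 1: CGG Arg / CGG Arg — identical.
Codon 2: ACG Thr / ACG Thr — identical.
Codon 3: UUA Leu / UUA Leu — identical.
Codon 4: AUU Ile / AUA Ile — synonymous.
Codon 5: GAC Asp / GAC Asp — identical.
Codon 6: CAC His / CAC His — identical.
Codon 7: GAU Asp / GAC Asp — synonymous.
Codon 8: CCU Pro / CCU Pro — identical.
Nonsynonymous differences: 0 → same protein.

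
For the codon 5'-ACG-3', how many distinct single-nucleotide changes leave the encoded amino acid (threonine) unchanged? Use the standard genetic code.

Position 1: none → 0 synonymous.
Position 2: none → 0 synonymous.
Position 3: ACU, ACC, ACA → 3 synonymous.
Total: 0 + 0 + 3 = 3.

3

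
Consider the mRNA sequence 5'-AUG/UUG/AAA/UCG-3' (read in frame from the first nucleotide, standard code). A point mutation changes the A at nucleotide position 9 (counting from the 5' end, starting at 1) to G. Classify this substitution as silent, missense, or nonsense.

silent

Position 9 falls in codon 3: AAA → Lys.
After the substitution the codon is AAG → Lys.
Both encode Lys, so the change is synonymous.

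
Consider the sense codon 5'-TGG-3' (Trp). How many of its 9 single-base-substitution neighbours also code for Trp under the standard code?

Position 1: none → 0 synonymous.
Position 2: none → 0 synonymous.
Position 3: none → 0 synonymous.
Total: 0 + 0 + 0 = 0.

0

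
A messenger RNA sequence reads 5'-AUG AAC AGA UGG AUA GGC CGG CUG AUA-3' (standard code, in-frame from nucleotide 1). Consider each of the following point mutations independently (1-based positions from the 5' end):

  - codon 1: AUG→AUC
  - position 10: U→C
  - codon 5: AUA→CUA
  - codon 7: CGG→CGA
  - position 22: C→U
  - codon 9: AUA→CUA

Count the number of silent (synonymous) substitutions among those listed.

Codon 1: AUG (Met) → AUC (Ile) — missense.
Codon 4: UGG (Trp) → CGG (Arg) — missense.
Codon 5: AUA (Ile) → CUA (Leu) — missense.
Codon 7: CGG (Arg) → CGA (Arg) — synonymous.
Codon 8: CUG (Leu) → UUG (Leu) — synonymous.
Codon 9: AUA (Ile) → CUA (Leu) — missense.
Synonymous: 2 of 6.

2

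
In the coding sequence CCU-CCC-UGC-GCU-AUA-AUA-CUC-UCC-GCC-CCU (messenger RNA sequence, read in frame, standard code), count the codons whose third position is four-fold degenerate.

7

Codon 1 CCU (Pro): third position 4-fold.
Codon 2 CCC (Pro): third position 4-fold.
Codon 3 UGC (Cys): third position 2-fold.
Codon 4 GCU (Ala): third position 4-fold.
Codon 5 AUA (Ile): third position 3-fold.
Codon 6 AUA (Ile): third position 3-fold.
Codon 7 CUC (Leu): third position 4-fold.
Codon 8 UCC (Ser): third position 4-fold.
Codon 9 GCC (Ala): third position 4-fold.
Codon 10 CCU (Pro): third position 4-fold.
Four-fold degenerate third positions: 7.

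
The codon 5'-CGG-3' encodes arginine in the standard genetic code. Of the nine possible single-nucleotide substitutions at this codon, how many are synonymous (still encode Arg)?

4

Position 1: AGG → 1 synonymous.
Position 2: none → 0 synonymous.
Position 3: CGU, CGC, CGA → 3 synonymous.
Total: 1 + 0 + 3 = 4.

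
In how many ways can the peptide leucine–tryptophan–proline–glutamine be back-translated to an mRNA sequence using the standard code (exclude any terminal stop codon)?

48

Leu: 6 codons.
Trp: 1 codon.
Pro: 4 codons.
Gln: 2 codons.
6 × 1 × 4 × 2 = 48.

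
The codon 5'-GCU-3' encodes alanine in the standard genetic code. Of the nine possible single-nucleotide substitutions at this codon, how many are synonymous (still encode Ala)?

3

Position 1: none → 0 synonymous.
Position 2: none → 0 synonymous.
Position 3: GCC, GCA, GCG → 3 synonymous.
Total: 0 + 0 + 3 = 3.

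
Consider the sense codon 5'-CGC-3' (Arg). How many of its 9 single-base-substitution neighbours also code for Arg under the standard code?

Position 1: none → 0 synonymous.
Position 2: none → 0 synonymous.
Position 3: CGU, CGA, CGG → 3 synonymous.
Total: 0 + 0 + 3 = 3.

3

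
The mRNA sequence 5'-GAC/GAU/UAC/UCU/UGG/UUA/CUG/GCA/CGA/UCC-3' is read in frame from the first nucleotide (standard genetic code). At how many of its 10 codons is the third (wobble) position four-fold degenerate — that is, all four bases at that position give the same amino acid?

5

Codon 1 GAC (Asp): third position 2-fold.
Codon 2 GAU (Asp): third position 2-fold.
Codon 3 UAC (Tyr): third position 2-fold.
Codon 4 UCU (Ser): third position 4-fold.
Codon 5 UGG (Trp): third position 1-fold.
Codon 6 UUA (Leu): third position 2-fold.
Codon 7 CUG (Leu): third position 4-fold.
Codon 8 GCA (Ala): third position 4-fold.
Codon 9 CGA (Arg): third position 4-fold.
Codon 10 UCC (Ser): third position 4-fold.
Four-fold degenerate third positions: 5.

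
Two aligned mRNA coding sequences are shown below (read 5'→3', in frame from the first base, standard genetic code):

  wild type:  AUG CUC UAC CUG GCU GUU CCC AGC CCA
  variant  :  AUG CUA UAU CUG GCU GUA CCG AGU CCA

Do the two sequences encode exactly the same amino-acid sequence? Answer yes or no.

Codon 1: AUG Met / AUG Met — identical.
Codon 2: CUC Leu / CUA Leu — synonymous.
Codon 3: UAC Tyr / UAU Tyr — synonymous.
Codon 4: CUG Leu / CUG Leu — identical.
Codon 5: GCU Ala / GCU Ala — identical.
Codon 6: GUU Val / GUA Val — synonymous.
Codon 7: CCC Pro / CCG Pro — synonymous.
Codon 8: AGC Ser / AGU Ser — synonymous.
Codon 9: CCA Pro / CCA Pro — identical.
Nonsynonymous differences: 0 → same protein.

yes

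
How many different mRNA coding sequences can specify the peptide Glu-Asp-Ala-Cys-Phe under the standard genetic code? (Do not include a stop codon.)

Glu: 2 codons.
Asp: 2 codons.
Ala: 4 codons.
Cys: 2 codons.
Phe: 2 codons.
2 × 2 × 4 × 2 × 2 = 64.

64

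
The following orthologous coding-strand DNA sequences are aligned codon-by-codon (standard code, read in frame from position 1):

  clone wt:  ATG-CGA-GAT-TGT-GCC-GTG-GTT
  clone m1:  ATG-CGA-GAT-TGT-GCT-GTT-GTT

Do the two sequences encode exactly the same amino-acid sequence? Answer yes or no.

Codon 1: ATG Met / ATG Met — identical.
Codon 2: CGA Arg / CGA Arg — identical.
Codon 3: GAT Asp / GAT Asp — identical.
Codon 4: TGT Cys / TGT Cys — identical.
Codon 5: GCC Ala / GCT Ala — synonymous.
Codon 6: GTG Val / GTT Val — synonymous.
Codon 7: GTT Val / GTT Val — identical.
Nonsynonymous differences: 0 → same protein.

yes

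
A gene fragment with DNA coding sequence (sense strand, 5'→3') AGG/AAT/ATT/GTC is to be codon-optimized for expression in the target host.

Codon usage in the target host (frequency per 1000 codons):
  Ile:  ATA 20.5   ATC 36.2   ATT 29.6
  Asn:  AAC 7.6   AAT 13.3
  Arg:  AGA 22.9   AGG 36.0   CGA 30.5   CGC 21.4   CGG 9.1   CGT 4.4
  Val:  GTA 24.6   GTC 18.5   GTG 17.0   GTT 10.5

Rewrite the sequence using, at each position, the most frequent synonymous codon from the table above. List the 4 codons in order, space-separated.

Codon 1 (Arg): best is AGG at 36.0.
Codon 2 (Asn): best is AAT at 13.3.
Codon 3 (Ile): best is ATC at 36.2.
Codon 4 (Val): best is GTA at 24.6.

AGG AAT ATC GTA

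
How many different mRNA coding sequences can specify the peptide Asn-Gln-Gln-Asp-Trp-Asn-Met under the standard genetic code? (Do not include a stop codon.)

Asn: 2 codons.
Gln: 2 codons.
Gln: 2 codons.
Asp: 2 codons.
Trp: 1 codon.
Asn: 2 codons.
Met: 1 codon.
2 × 2 × 2 × 2 × 1 × 2 × 1 = 32.

32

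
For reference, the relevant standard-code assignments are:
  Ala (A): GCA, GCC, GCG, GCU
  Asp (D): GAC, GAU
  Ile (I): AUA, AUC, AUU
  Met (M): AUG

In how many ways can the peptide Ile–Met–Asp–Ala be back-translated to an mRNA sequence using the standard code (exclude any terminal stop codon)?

24

Ile: 3 codons.
Met: 1 codon.
Asp: 2 codons.
Ala: 4 codons.
3 × 1 × 2 × 4 = 24.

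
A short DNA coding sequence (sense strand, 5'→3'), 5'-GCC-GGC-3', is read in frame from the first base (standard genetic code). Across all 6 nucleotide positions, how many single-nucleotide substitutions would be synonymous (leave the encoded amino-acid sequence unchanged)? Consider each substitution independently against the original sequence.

6

Codon 1 (GCC, Ala): 3 synonymous substitutions.
Codon 2 (GGC, Gly): 3 synonymous substitutions.
Total: 3 + 3 = 6.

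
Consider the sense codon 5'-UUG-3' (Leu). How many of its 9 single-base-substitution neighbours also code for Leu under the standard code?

2

Position 1: CUG → 1 synonymous.
Position 2: none → 0 synonymous.
Position 3: UUA → 1 synonymous.
Total: 1 + 0 + 1 = 2.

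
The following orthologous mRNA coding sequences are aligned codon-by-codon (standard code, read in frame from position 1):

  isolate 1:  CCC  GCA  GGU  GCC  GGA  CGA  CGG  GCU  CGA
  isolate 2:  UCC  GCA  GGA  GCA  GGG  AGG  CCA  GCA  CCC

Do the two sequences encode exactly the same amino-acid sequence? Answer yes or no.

no

Codon 1: CCC Pro / UCC Ser — nonsynonymous.
Codon 2: GCA Ala / GCA Ala — identical.
Codon 3: GGU Gly / GGA Gly — synonymous.
Codon 4: GCC Ala / GCA Ala — synonymous.
Codon 5: GGA Gly / GGG Gly — synonymous.
Codon 6: CGA Arg / AGG Arg — synonymous.
Codon 7: CGG Arg / CCA Pro — nonsynonymous.
Codon 8: GCU Ala / GCA Ala — synonymous.
Codon 9: CGA Arg / CCC Pro — nonsynonymous.
Nonsynonymous differences: 3 → different protein.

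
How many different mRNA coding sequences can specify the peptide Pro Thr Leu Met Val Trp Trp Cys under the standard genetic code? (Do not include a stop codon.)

768

Pro: 4 codons.
Thr: 4 codons.
Leu: 6 codons.
Met: 1 codon.
Val: 4 codons.
Trp: 1 codon.
Trp: 1 codon.
Cys: 2 codons.
4 × 4 × 6 × 1 × 4 × 1 × 1 × 2 = 768.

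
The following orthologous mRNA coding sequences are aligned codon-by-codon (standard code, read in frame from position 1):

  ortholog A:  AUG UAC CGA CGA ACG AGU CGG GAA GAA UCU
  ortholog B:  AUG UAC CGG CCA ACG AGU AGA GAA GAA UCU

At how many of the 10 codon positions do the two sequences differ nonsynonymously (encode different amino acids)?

1

Codon 1: AUG Met / AUG Met — identical.
Codon 2: UAC Tyr / UAC Tyr — identical.
Codon 3: CGA Arg / CGG Arg — synonymous.
Codon 4: CGA Arg / CCA Pro — nonsynonymous.
Codon 5: ACG Thr / ACG Thr — identical.
Codon 6: AGU Ser / AGU Ser — identical.
Codon 7: CGG Arg / AGA Arg — synonymous.
Codon 8: GAA Glu / GAA Glu — identical.
Codon 9: GAA Glu / GAA Glu — identical.
Codon 10: UCU Ser / UCU Ser — identical.
Nonsynonymous differences: 1.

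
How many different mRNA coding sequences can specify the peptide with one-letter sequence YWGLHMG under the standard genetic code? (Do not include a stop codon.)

384

Tyr: 2 codons.
Trp: 1 codon.
Gly: 4 codons.
Leu: 6 codons.
His: 2 codons.
Met: 1 codon.
Gly: 4 codons.
2 × 1 × 4 × 6 × 2 × 1 × 4 = 384.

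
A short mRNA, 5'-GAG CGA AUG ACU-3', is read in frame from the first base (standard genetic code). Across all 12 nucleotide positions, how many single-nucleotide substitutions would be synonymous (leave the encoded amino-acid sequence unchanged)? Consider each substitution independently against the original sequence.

Codon 1 (GAG, Glu): 1 synonymous substitution.
Codon 2 (CGA, Arg): 4 synonymous substitutions.
Codon 3 (AUG, Met): 0 synonymous substitutions.
Codon 4 (ACU, Thr): 3 synonymous substitutions.
Total: 1 + 4 + 0 + 3 = 8.

8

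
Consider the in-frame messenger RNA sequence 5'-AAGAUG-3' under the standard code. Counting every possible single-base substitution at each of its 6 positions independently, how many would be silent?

1

Codon 1 (AAG, Lys): 1 synonymous substitution.
Codon 2 (AUG, Met): 0 synonymous substitutions.
Total: 1 + 0 = 1.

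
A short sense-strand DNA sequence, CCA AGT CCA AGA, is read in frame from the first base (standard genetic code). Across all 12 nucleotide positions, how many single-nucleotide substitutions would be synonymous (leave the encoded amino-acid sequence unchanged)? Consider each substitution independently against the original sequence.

Codon 1 (CCA, Pro): 3 synonymous substitutions.
Codon 2 (AGT, Ser): 1 synonymous substitution.
Codon 3 (CCA, Pro): 3 synonymous substitutions.
Codon 4 (AGA, Arg): 2 synonymous substitutions.
Total: 3 + 1 + 3 + 2 = 9.

9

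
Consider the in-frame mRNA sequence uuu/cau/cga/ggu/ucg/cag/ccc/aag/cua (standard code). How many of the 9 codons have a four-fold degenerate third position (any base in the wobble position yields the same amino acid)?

5

Codon 1 UUU (Phe): third position 2-fold.
Codon 2 CAU (His): third position 2-fold.
Codon 3 CGA (Arg): third position 4-fold.
Codon 4 GGU (Gly): third position 4-fold.
Codon 5 UCG (Ser): third position 4-fold.
Codon 6 CAG (Gln): third position 2-fold.
Codon 7 CCC (Pro): third position 4-fold.
Codon 8 AAG (Lys): third position 2-fold.
Codon 9 CUA (Leu): third position 4-fold.
Four-fold degenerate third positions: 5.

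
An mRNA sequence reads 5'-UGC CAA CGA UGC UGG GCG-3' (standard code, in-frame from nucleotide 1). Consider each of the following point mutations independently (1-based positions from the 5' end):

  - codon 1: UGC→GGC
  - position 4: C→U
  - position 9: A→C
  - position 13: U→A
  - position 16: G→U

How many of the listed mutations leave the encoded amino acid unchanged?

Codon 1: UGC (Cys) → GGC (Gly) — missense.
Codon 2: CAA (Gln) → UAA (Stop) — nonsense.
Codon 3: CGA (Arg) → CGC (Arg) — synonymous.
Codon 5: UGG (Trp) → AGG (Arg) — missense.
Codon 6: GCG (Ala) → UCG (Ser) — missense.
Synonymous: 1 of 5.

1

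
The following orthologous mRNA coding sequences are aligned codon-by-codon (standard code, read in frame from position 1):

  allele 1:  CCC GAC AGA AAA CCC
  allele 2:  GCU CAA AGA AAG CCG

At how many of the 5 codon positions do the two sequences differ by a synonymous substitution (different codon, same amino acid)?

2

Codon 1: CCC Pro / GCU Ala — nonsynonymous.
Codon 2: GAC Asp / CAA Gln — nonsynonymous.
Codon 3: AGA Arg / AGA Arg — identical.
Codon 4: AAA Lys / AAG Lys — synonymous.
Codon 5: CCC Pro / CCG Pro — synonymous.
Synonymous differences: 2.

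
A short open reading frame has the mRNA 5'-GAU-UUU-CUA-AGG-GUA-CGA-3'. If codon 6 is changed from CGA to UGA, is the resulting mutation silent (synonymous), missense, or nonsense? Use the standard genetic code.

Position 16 falls in codon 6: CGA → Arg.
After the substitution the codon is UGA → Stop.
The new codon is a stop codon, so this is a nonsense mutation.

nonsense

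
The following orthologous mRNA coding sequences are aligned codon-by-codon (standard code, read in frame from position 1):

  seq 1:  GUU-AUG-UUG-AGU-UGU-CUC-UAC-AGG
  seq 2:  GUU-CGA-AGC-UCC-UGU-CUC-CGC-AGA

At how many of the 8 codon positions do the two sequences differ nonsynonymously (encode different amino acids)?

Codon 1: GUU Val / GUU Val — identical.
Codon 2: AUG Met / CGA Arg — nonsynonymous.
Codon 3: UUG Leu / AGC Ser — nonsynonymous.
Codon 4: AGU Ser / UCC Ser — synonymous.
Codon 5: UGU Cys / UGU Cys — identical.
Codon 6: CUC Leu / CUC Leu — identical.
Codon 7: UAC Tyr / CGC Arg — nonsynonymous.
Codon 8: AGG Arg / AGA Arg — synonymous.
Nonsynonymous differences: 3.

3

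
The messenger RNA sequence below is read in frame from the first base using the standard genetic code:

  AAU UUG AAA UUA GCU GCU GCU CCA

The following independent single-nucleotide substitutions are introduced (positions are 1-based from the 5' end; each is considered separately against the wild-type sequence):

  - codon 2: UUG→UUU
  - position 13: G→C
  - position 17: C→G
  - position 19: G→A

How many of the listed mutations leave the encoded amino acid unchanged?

Codon 2: UUG (Leu) → UUU (Phe) — missense.
Codon 5: GCU (Ala) → CCU (Pro) — missense.
Codon 6: GCU (Ala) → GGU (Gly) — missense.
Codon 7: GCU (Ala) → ACU (Thr) — missense.
Synonymous: 0 of 4.

0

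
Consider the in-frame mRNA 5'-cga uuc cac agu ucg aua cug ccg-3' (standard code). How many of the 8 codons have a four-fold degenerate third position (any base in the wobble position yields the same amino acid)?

Codon 1 CGA (Arg): third position 4-fold.
Codon 2 UUC (Phe): third position 2-fold.
Codon 3 CAC (His): third position 2-fold.
Codon 4 AGU (Ser): third position 2-fold.
Codon 5 UCG (Ser): third position 4-fold.
Codon 6 AUA (Ile): third position 3-fold.
Codon 7 CUG (Leu): third position 4-fold.
Codon 8 CCG (Pro): third position 4-fold.
Four-fold degenerate third positions: 4.

4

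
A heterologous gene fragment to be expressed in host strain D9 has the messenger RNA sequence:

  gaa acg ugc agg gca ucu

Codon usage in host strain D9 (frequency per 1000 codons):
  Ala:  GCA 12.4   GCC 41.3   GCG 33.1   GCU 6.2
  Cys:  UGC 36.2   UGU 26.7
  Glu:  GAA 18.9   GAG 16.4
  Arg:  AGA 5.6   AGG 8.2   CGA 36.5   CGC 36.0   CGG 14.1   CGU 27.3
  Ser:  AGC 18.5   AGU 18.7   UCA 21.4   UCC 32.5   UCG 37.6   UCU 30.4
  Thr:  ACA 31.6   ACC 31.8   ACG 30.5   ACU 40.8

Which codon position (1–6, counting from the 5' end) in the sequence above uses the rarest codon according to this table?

4

Codon 1 GAA (Glu): 18.9 per 1000.
Codon 2 ACG (Thr): 30.5 per 1000.
Codon 3 UGC (Cys): 36.2 per 1000.
Codon 4 AGG (Arg): 8.2 per 1000.
Codon 5 GCA (Ala): 12.4 per 1000.
Codon 6 UCU (Ser): 30.4 per 1000.
Lowest frequency is 8.2 at codon 4.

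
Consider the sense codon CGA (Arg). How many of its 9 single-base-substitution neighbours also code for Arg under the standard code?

4

Position 1: AGA → 1 synonymous.
Position 2: none → 0 synonymous.
Position 3: CGT, CGC, CGG → 3 synonymous.
Total: 1 + 0 + 3 = 4.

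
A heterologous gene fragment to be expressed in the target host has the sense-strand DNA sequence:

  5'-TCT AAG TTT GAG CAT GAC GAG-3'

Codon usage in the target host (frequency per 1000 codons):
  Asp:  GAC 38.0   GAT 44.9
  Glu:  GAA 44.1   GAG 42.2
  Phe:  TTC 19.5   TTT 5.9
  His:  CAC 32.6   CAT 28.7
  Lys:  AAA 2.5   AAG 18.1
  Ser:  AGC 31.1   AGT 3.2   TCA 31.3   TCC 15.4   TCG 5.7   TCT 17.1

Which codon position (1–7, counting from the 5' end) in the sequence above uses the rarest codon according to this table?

3

Codon 1 TCT (Ser): 17.1 per 1000.
Codon 2 AAG (Lys): 18.1 per 1000.
Codon 3 TTT (Phe): 5.9 per 1000.
Codon 4 GAG (Glu): 42.2 per 1000.
Codon 5 CAT (His): 28.7 per 1000.
Codon 6 GAC (Asp): 38.0 per 1000.
Codon 7 GAG (Glu): 42.2 per 1000.
Lowest frequency is 5.9 at codon 3.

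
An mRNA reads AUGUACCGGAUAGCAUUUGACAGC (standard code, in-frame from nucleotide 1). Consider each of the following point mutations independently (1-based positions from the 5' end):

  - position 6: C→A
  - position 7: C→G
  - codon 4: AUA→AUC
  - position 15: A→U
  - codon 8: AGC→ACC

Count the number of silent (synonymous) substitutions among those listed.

Codon 2: UAC (Tyr) → UAA (Stop) — nonsense.
Codon 3: CGG (Arg) → GGG (Gly) — missense.
Codon 4: AUA (Ile) → AUC (Ile) — synonymous.
Codon 5: GCA (Ala) → GCU (Ala) — synonymous.
Codon 8: AGC (Ser) → ACC (Thr) — missense.
Synonymous: 2 of 5.

2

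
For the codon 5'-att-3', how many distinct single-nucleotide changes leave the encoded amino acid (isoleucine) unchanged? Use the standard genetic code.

2

Position 1: none → 0 synonymous.
Position 2: none → 0 synonymous.
Position 3: ATC, ATA → 2 synonymous.
Total: 0 + 0 + 2 = 2.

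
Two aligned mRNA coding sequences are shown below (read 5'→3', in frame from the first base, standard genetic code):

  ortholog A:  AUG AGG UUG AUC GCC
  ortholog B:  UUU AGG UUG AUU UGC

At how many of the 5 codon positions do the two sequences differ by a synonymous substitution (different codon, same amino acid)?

Codon 1: AUG Met / UUU Phe — nonsynonymous.
Codon 2: AGG Arg / AGG Arg — identical.
Codon 3: UUG Leu / UUG Leu — identical.
Codon 4: AUC Ile / AUU Ile — synonymous.
Codon 5: GCC Ala / UGC Cys — nonsynonymous.
Synonymous differences: 1.

1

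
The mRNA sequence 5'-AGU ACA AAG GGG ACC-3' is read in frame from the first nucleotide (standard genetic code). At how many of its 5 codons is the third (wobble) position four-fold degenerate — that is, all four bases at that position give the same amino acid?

Codon 1 AGU (Ser): third position 2-fold.
Codon 2 ACA (Thr): third position 4-fold.
Codon 3 AAG (Lys): third position 2-fold.
Codon 4 GGG (Gly): third position 4-fold.
Codon 5 ACC (Thr): third position 4-fold.
Four-fold degenerate third positions: 3.

3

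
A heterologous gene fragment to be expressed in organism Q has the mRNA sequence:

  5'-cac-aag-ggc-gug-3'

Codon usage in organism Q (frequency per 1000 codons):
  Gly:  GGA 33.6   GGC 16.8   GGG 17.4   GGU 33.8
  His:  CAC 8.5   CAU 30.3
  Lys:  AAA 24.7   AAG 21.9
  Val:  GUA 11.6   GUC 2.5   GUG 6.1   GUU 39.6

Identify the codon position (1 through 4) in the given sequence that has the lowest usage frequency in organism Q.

Codon 1 CAC (His): 8.5 per 1000.
Codon 2 AAG (Lys): 21.9 per 1000.
Codon 3 GGC (Gly): 16.8 per 1000.
Codon 4 GUG (Val): 6.1 per 1000.
Lowest frequency is 6.1 at codon 4.

4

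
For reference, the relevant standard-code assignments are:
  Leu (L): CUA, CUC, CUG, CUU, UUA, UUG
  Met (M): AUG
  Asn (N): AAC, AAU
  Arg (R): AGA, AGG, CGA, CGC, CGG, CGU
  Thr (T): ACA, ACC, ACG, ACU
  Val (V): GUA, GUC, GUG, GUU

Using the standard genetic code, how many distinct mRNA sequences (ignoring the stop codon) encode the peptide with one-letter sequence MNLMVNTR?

2304

Met: 1 codon.
Asn: 2 codons.
Leu: 6 codons.
Met: 1 codon.
Val: 4 codons.
Asn: 2 codons.
Thr: 4 codons.
Arg: 6 codons.
1 × 2 × 6 × 1 × 4 × 2 × 4 × 6 = 2304.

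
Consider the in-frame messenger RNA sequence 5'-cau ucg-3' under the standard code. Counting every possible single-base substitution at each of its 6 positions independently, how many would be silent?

Codon 1 (CAU, His): 1 synonymous substitution.
Codon 2 (UCG, Ser): 3 synonymous substitutions.
Total: 1 + 3 = 4.

4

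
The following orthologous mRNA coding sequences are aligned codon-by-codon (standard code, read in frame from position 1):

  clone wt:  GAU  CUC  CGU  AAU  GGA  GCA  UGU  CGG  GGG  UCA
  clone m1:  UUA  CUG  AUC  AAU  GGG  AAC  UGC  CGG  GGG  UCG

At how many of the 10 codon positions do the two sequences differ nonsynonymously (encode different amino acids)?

Codon 1: GAU Asp / UUA Leu — nonsynonymous.
Codon 2: CUC Leu / CUG Leu — synonymous.
Codon 3: CGU Arg / AUC Ile — nonsynonymous.
Codon 4: AAU Asn / AAU Asn — identical.
Codon 5: GGA Gly / GGG Gly — synonymous.
Codon 6: GCA Ala / AAC Asn — nonsynonymous.
Codon 7: UGU Cys / UGC Cys — synonymous.
Codon 8: CGG Arg / CGG Arg — identical.
Codon 9: GGG Gly / GGG Gly — identical.
Codon 10: UCA Ser / UCG Ser — synonymous.
Nonsynonymous differences: 3.

3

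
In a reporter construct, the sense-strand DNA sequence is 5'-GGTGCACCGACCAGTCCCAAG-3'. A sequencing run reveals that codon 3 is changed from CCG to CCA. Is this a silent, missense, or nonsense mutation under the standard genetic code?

Position 9 falls in codon 3: CCG → Pro.
After the substitution the codon is CCA → Pro.
Both encode Pro, so the change is synonymous.

silent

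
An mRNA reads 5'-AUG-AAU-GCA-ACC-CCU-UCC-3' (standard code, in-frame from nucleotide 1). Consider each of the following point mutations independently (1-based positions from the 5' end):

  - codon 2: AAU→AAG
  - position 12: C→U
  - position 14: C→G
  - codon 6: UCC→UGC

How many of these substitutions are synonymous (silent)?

1

Codon 2: AAU (Asn) → AAG (Lys) — missense.
Codon 4: ACC (Thr) → ACU (Thr) — synonymous.
Codon 5: CCU (Pro) → CGU (Arg) — missense.
Codon 6: UCC (Ser) → UGC (Cys) — missense.
Synonymous: 1 of 4.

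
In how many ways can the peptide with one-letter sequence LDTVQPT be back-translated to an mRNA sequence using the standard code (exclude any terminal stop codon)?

6144

Leu: 6 codons.
Asp: 2 codons.
Thr: 4 codons.
Val: 4 codons.
Gln: 2 codons.
Pro: 4 codons.
Thr: 4 codons.
6 × 2 × 4 × 4 × 2 × 4 × 4 = 6144.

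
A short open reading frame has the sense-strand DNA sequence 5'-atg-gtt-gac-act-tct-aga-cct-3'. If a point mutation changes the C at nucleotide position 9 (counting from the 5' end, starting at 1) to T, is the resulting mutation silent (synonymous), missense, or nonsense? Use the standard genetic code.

Position 9 falls in codon 3: GAC → Asp.
After the substitution the codon is GAT → Asp.
Both encode Asp, so the change is synonymous.

silent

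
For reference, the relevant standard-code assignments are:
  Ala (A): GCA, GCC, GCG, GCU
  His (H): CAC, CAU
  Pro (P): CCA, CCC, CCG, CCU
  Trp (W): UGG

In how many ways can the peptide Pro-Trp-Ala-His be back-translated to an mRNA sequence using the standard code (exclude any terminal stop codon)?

Pro: 4 codons.
Trp: 1 codon.
Ala: 4 codons.
His: 2 codons.
4 × 1 × 4 × 2 = 32.

32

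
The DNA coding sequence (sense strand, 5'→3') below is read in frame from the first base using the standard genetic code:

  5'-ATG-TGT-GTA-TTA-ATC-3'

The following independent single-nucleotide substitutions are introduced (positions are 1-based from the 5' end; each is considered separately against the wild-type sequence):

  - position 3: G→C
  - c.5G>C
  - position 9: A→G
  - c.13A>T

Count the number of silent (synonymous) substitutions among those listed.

1

Codon 1: ATG (Met) → ATC (Ile) — missense.
Codon 2: TGT (Cys) → TCT (Ser) — missense.
Codon 3: GTA (Val) → GTG (Val) — synonymous.
Codon 5: ATC (Ile) → TTC (Phe) — missense.
Synonymous: 1 of 4.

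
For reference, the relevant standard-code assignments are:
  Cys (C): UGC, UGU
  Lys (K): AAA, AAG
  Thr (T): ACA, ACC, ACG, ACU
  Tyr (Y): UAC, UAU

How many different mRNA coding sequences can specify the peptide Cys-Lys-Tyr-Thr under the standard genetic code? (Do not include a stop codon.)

32

Cys: 2 codons.
Lys: 2 codons.
Tyr: 2 codons.
Thr: 4 codons.
2 × 2 × 2 × 4 = 32.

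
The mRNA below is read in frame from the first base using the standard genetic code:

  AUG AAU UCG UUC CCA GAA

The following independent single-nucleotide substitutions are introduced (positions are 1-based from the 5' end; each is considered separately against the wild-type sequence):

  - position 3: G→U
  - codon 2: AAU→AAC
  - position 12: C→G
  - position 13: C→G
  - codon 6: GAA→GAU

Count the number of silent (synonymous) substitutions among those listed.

1

Codon 1: AUG (Met) → AUU (Ile) — missense.
Codon 2: AAU (Asn) → AAC (Asn) — synonymous.
Codon 4: UUC (Phe) → UUG (Leu) — missense.
Codon 5: CCA (Pro) → GCA (Ala) — missense.
Codon 6: GAA (Glu) → GAU (Asp) — missense.
Synonymous: 1 of 5.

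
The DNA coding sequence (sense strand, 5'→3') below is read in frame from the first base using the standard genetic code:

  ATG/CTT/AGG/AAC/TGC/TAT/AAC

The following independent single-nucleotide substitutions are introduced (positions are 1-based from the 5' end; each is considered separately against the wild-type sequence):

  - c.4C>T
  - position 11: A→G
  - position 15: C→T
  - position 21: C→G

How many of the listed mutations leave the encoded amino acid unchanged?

1

Codon 2: CTT (Leu) → TTT (Phe) — missense.
Codon 4: AAC (Asn) → AGC (Ser) — missense.
Codon 5: TGC (Cys) → TGT (Cys) — synonymous.
Codon 7: AAC (Asn) → AAG (Lys) — missense.
Synonymous: 1 of 4.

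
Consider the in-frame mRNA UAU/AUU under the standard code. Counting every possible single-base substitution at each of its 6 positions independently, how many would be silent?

Codon 1 (UAU, Tyr): 1 synonymous substitution.
Codon 2 (AUU, Ile): 2 synonymous substitutions.
Total: 1 + 2 = 3.

3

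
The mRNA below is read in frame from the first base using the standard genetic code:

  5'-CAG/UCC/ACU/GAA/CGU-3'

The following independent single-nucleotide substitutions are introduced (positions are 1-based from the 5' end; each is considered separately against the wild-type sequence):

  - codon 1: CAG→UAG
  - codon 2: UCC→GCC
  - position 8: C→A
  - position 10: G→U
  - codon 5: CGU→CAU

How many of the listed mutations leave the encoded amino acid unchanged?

0

Codon 1: CAG (Gln) → UAG (Stop) — nonsense.
Codon 2: UCC (Ser) → GCC (Ala) — missense.
Codon 3: ACU (Thr) → AAU (Asn) — missense.
Codon 4: GAA (Glu) → UAA (Stop) — nonsense.
Codon 5: CGU (Arg) → CAU (His) — missense.
Synonymous: 0 of 5.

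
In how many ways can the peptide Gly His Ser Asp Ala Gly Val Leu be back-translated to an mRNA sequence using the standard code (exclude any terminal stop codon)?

Gly: 4 codons.
His: 2 codons.
Ser: 6 codons.
Asp: 2 codons.
Ala: 4 codons.
Gly: 4 codons.
Val: 4 codons.
Leu: 6 codons.
4 × 2 × 6 × 2 × 4 × 4 × 4 × 6 = 36864.

36864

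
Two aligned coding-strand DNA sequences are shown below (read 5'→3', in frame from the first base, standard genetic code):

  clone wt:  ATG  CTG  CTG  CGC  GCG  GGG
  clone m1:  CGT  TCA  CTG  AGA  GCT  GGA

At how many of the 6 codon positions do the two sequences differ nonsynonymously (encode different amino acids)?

2

Codon 1: ATG Met / CGT Arg — nonsynonymous.
Codon 2: CTG Leu / TCA Ser — nonsynonymous.
Codon 3: CTG Leu / CTG Leu — identical.
Codon 4: CGC Arg / AGA Arg — synonymous.
Codon 5: GCG Ala / GCT Ala — synonymous.
Codon 6: GGG Gly / GGA Gly — synonymous.
Nonsynonymous differences: 2.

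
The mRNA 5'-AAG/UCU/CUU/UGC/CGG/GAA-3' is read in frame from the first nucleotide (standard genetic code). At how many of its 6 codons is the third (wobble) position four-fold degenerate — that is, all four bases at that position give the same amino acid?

Codon 1 AAG (Lys): third position 2-fold.
Codon 2 UCU (Ser): third position 4-fold.
Codon 3 CUU (Leu): third position 4-fold.
Codon 4 UGC (Cys): third position 2-fold.
Codon 5 CGG (Arg): third position 4-fold.
Codon 6 GAA (Glu): third position 2-fold.
Four-fold degenerate third positions: 3.

3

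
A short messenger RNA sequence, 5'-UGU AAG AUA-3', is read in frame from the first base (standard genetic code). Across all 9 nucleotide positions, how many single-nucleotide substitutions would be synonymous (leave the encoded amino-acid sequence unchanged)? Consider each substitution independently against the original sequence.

4

Codon 1 (UGU, Cys): 1 synonymous substitution.
Codon 2 (AAG, Lys): 1 synonymous substitution.
Codon 3 (AUA, Ile): 2 synonymous substitutions.
Total: 1 + 1 + 2 = 4.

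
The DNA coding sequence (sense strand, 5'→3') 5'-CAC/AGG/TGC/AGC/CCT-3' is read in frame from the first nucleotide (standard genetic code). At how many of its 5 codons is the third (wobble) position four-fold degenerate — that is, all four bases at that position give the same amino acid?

Codon 1 CAC (His): third position 2-fold.
Codon 2 AGG (Arg): third position 2-fold.
Codon 3 TGC (Cys): third position 2-fold.
Codon 4 AGC (Ser): third position 2-fold.
Codon 5 CCT (Pro): third position 4-fold.
Four-fold degenerate third positions: 1.

1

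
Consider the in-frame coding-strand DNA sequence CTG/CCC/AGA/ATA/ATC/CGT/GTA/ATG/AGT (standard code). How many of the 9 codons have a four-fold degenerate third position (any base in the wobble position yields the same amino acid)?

4

Codon 1 CTG (Leu): third position 4-fold.
Codon 2 CCC (Pro): third position 4-fold.
Codon 3 AGA (Arg): third position 2-fold.
Codon 4 ATA (Ile): third position 3-fold.
Codon 5 ATC (Ile): third position 3-fold.
Codon 6 CGT (Arg): third position 4-fold.
Codon 7 GTA (Val): third position 4-fold.
Codon 8 ATG (Met): third position 1-fold.
Codon 9 AGT (Ser): third position 2-fold.
Four-fold degenerate third positions: 4.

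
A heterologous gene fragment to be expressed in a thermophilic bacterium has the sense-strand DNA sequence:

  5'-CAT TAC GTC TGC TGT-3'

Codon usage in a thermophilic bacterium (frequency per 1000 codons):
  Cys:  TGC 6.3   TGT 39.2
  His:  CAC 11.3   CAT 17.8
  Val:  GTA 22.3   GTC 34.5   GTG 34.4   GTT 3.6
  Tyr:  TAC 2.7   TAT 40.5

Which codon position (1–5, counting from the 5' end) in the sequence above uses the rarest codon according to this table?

2

Codon 1 CAT (His): 17.8 per 1000.
Codon 2 TAC (Tyr): 2.7 per 1000.
Codon 3 GTC (Val): 34.5 per 1000.
Codon 4 TGC (Cys): 6.3 per 1000.
Codon 5 TGT (Cys): 39.2 per 1000.
Lowest frequency is 2.7 at codon 2.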